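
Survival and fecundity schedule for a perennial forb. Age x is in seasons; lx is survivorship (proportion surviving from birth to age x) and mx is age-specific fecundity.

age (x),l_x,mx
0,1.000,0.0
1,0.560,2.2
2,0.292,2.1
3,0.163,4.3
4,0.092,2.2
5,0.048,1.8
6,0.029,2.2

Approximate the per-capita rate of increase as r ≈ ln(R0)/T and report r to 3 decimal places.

R0 = Σ lx·mx = 0 + 1.232 + 0.6132 + 0.7009 + 0.2024 + 0.0864 + 0.0638 = 2.8987
Σ x·lx·mx = 6.1855; T = 6.1855/2.8987 = 2.13389…
r ≈ ln(R0)/T = ln(2.8987)/2.13389… = 0.49874… → 0.499

0.499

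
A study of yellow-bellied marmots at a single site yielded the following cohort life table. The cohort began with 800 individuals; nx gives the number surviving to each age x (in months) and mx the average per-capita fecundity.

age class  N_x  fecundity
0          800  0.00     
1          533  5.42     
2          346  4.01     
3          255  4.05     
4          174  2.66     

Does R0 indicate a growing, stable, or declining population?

lx = nx/n0 = nx/800: 1, 0.66625, 0.4325, 0.31875, 0.2175
R0 = Σ lx·mx = 0 + 3.611075… + 1.734325 + 1.290938… + 0.57855 = 7.214888…
R0 > 1, so the population is growing.

growing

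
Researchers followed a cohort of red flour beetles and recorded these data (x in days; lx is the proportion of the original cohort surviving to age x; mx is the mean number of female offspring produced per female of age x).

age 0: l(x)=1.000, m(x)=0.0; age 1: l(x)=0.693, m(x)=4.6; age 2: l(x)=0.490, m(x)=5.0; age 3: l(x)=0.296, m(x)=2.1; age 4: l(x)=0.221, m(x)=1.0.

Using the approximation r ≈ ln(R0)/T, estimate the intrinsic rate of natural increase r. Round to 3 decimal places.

R0 = Σ lx·mx = 0 + 3.1878 + 2.45 + 0.6216 + 0.221 = 6.4804
Σ x·lx·mx = 10.8366; T = 10.8366/6.4804 = 1.67221…
r ≈ ln(R0)/T = ln(6.4804)/1.67221… = 1.11755… → 1.118

1.118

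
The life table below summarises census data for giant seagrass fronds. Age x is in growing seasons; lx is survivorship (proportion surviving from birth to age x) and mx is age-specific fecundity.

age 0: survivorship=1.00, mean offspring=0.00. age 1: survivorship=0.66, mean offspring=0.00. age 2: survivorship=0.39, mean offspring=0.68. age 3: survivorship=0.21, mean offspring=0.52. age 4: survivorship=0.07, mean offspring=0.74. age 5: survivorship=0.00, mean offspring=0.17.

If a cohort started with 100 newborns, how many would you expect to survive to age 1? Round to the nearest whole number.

Expected survivors = N0 · l_1 = 100 × 0.66 = 66 → 66

66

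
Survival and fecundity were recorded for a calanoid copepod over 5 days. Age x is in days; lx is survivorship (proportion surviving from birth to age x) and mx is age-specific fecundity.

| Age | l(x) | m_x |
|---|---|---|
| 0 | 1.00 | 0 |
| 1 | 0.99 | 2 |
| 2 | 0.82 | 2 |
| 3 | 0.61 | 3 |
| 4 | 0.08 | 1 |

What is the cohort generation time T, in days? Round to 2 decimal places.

2.00

lx·mx: 0, 1.98, 1.64, 1.83, 0.08 → R0 = 5.53
x·lx·mx: 0, 1.98, 3.28, 5.49, 0.32 → Σ = 11.07
T = 11.07 / 5.53 = 2.001808… → 2.00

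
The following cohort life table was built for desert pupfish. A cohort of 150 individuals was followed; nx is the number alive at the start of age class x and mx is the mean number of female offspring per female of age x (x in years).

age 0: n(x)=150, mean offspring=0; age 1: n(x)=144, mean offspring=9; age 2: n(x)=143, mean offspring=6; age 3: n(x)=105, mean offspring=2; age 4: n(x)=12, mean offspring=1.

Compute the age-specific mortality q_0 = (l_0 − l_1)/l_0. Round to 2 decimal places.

0.04

lx = nx/n0 = nx/150: 1, 0.96, 0.95333…, 0.7, 0.08
q_0 = (l_0 − l_1) / l_0 = (1 − 0.96) / 1
     = 0.04 / 1 = 0.04 → 0.04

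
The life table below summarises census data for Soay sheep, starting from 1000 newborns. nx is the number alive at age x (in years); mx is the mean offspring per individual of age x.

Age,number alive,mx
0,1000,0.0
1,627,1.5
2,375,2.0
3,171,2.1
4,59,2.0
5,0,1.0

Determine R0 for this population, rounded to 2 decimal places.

2.17

lx = nx/n0 = nx/1000: 1, 0.627, 0.375, 0.171, 0.059, 0
lx·mx by age: 0, 0.9405, 0.75, 0.3591, 0.118, 0
R0 = Σ lx·mx = 2.1676 → 2.17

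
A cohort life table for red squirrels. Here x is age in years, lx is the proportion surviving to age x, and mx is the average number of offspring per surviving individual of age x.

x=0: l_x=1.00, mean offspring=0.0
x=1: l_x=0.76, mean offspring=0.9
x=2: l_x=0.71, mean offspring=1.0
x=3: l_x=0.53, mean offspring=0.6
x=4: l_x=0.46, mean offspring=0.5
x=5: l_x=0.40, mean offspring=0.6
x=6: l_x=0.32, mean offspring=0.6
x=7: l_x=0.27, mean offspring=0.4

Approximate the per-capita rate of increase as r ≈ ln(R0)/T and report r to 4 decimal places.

0.3184

R0 = Σ lx·mx = 0 + 0.684 + 0.71 + 0.318 + 0.23 + 0.24 + 0.192 + 0.108 = 2.482
Σ x·lx·mx = 7.086; T = 7.086/2.482 = 2.85496…
r ≈ ln(R0)/T = ln(2.482)/2.85496… = 0.318416… → 0.3184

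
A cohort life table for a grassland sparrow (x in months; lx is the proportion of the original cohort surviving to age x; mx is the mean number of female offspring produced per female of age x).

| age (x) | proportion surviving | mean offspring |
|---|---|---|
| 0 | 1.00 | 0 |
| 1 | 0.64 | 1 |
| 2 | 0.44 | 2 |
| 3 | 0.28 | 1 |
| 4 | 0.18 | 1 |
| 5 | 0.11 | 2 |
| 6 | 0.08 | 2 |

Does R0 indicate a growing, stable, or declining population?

growing

R0 = Σ lx·mx = 0 + 0.64 + 0.88 + 0.28 + 0.18 + 0.22 + 0.16 = 2.36
R0 > 1, so the population is growing.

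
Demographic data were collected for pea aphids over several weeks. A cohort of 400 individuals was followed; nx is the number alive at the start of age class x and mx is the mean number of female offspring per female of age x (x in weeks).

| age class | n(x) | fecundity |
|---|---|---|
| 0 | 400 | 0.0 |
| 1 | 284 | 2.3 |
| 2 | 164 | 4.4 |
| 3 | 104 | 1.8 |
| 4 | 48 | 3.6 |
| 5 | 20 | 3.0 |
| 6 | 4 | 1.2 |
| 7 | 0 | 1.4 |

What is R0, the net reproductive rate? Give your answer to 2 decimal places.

4.50

lx = nx/n0 = nx/400: 1, 0.71, 0.41, 0.26, 0.12, 0.05, 0.01, 0
lx·mx by age: 0, 1.633, 1.804, 0.468, 0.432, 0.15, 0.012, 0
R0 = Σ lx·mx = 4.499 → 4.50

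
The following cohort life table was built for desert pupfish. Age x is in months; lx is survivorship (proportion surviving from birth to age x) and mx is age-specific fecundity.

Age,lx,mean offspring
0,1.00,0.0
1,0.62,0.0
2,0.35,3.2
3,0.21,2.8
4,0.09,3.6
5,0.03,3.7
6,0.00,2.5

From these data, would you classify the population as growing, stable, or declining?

R0 = Σ lx·mx = 0 + 0 + 1.12 + 0.588 + 0.324 + 0.111 + 0 = 2.143
R0 > 1, so the population is growing.

growing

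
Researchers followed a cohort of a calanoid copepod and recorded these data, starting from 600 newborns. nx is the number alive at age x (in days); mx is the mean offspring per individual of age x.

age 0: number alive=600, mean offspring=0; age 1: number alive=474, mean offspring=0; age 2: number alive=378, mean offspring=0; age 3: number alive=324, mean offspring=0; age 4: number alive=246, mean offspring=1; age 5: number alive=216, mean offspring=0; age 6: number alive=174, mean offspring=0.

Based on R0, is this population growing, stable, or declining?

declining

lx = nx/n0 = nx/600: 1, 0.79, 0.63, 0.54, 0.41, 0.36, 0.29
R0 = Σ lx·mx = 0 + 0 + 0 + 0 + 0.41 + 0 + 0 = 0.41
R0 < 1, so the population is declining.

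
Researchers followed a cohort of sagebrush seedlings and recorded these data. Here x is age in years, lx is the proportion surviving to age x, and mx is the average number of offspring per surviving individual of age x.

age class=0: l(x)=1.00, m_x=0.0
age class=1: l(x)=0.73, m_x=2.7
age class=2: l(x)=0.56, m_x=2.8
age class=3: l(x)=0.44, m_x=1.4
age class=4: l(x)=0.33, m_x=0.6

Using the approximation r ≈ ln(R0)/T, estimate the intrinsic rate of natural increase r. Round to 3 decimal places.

0.826

R0 = Σ lx·mx = 0 + 1.971 + 1.568 + 0.616 + 0.198 = 4.353
Σ x·lx·mx = 7.747; T = 7.747/4.353 = 1.77969…
r ≈ ln(R0)/T = ln(4.353)/1.77969… = 0.82647… → 0.826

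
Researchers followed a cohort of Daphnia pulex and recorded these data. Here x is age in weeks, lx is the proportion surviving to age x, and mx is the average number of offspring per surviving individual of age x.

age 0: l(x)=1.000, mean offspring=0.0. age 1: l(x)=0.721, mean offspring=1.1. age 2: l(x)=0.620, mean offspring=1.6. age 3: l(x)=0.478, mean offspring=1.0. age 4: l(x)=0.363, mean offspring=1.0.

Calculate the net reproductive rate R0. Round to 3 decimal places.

lx·mx by age: 0, 0.7931, 0.992, 0.478, 0.363
R0 = Σ lx·mx = 2.6261 → 2.626

2.626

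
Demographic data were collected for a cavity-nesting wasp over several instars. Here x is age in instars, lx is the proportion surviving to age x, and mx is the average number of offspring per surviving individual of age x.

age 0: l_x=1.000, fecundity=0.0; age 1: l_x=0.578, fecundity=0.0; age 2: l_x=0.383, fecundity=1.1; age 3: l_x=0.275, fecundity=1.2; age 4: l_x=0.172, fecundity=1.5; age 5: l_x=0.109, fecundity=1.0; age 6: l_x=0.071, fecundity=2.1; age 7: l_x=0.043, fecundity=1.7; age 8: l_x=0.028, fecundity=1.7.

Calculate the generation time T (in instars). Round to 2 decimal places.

lx·mx: 0, 0, 0.4213, 0.33, 0.258, 0.109, 0.1491, 0.0731, 0.0476 → R0 = 1.3881
x·lx·mx: 0, 0, 0.8426, 0.99, 1.032, 0.545, 0.8946, 0.5117, 0.3808 → Σ = 5.1967
T = 5.1967 / 1.3881 = 3.74375… → 3.74

3.74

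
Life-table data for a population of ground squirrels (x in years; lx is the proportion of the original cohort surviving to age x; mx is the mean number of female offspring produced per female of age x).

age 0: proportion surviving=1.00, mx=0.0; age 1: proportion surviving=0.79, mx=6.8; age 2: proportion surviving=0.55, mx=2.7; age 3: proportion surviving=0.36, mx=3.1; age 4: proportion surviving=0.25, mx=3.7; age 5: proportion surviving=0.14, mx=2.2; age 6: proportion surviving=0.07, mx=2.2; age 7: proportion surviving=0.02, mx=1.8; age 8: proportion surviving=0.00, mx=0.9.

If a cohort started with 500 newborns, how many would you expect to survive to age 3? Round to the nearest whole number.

Expected survivors = N0 · l_3 = 500 × 0.36 = 180 → 180

180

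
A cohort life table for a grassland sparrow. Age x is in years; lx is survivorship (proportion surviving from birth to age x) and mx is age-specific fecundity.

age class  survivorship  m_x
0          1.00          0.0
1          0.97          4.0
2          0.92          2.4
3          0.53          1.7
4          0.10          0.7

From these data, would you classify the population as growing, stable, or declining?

R0 = Σ lx·mx = 0 + 3.88 + 2.208 + 0.901 + 0.07 = 7.059
R0 > 1, so the population is growing.

growing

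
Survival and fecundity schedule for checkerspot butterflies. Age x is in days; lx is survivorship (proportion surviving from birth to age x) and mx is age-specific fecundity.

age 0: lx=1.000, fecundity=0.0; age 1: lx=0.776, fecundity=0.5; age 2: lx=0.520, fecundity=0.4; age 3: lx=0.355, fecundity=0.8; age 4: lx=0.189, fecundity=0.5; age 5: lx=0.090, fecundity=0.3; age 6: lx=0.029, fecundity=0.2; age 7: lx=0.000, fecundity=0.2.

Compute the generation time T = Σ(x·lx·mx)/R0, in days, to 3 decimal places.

2.188

lx·mx: 0, 0.388, 0.208, 0.284, 0.0945, 0.027, 0.0058, 0 → R0 = 1.0073
x·lx·mx: 0, 0.388, 0.416, 0.852, 0.378, 0.135, 0.0348, 0 → Σ = 2.2038
T = 2.2038 / 1.0073 = 2.187829… → 2.188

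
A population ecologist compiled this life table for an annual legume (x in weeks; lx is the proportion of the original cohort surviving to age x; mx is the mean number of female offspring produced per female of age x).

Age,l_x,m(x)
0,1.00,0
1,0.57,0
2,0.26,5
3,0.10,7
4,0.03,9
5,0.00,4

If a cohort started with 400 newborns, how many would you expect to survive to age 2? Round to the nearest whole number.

Expected survivors = N0 · l_2 = 400 × 0.26 = 104 → 104

104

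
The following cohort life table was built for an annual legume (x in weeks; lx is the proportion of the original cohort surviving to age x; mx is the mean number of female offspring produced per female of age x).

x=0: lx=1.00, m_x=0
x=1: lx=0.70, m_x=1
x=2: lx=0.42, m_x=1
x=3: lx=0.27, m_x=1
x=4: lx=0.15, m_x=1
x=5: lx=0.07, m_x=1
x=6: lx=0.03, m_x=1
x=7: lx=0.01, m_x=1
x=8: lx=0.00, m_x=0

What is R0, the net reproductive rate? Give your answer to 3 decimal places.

1.650

lx·mx by age: 0, 0.7, 0.42, 0.27, 0.15, 0.07, 0.03, 0.01, 0
R0 = Σ lx·mx = 1.65 → 1.650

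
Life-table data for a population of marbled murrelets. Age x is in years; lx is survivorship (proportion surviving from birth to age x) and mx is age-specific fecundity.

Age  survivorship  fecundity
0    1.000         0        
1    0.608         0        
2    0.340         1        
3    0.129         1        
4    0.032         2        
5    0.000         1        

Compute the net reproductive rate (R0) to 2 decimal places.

0.53

lx·mx by age: 0, 0, 0.34, 0.129, 0.064, 0
R0 = Σ lx·mx = 0.533 → 0.53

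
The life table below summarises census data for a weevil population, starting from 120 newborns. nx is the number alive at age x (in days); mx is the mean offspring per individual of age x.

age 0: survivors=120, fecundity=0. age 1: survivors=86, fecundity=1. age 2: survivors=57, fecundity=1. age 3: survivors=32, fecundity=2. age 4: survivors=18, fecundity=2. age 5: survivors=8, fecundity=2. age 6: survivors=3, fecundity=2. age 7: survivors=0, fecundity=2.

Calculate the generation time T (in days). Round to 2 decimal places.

lx = nx/n0 = nx/120: 1, 0.71667…, 0.475, 0.26667…, 0.15, 0.06667…, 0.025, 0
lx·mx: 0, 0.716667…, 0.475, 0.533333…, 0.3, 0.133333…, 0.05, 0 → R0 = 2.208333…
x·lx·mx: 0, 0.716667…, 0.95, 1.6…, 1.2, 0.666667…, 0.3, 0 → Σ = 5.433333…
T = 5.433333… / 2.208333… = 2.460377… → 2.46

2.46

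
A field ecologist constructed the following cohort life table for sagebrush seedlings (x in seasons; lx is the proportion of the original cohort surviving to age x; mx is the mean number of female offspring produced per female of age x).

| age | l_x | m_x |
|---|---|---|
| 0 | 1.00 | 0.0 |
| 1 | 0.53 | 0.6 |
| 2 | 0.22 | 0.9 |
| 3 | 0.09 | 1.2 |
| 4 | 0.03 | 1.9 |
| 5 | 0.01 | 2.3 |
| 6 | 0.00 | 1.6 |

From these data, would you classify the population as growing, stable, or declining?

declining

R0 = Σ lx·mx = 0 + 0.318 + 0.198 + 0.108 + 0.057 + 0.023 + 0 = 0.704
R0 < 1, so the population is declining.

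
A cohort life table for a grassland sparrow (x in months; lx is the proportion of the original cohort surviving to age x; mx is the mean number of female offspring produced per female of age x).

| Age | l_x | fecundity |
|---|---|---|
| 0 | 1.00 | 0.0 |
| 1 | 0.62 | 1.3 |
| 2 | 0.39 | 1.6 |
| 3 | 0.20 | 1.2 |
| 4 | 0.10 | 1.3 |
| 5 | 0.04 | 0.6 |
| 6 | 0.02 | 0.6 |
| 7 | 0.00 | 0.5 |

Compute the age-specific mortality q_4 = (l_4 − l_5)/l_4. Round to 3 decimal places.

0.600

q_4 = (l_4 − l_5) / l_4 = (0.1 − 0.04) / 0.1
     = 0.06 / 0.1 = 0.6 → 0.600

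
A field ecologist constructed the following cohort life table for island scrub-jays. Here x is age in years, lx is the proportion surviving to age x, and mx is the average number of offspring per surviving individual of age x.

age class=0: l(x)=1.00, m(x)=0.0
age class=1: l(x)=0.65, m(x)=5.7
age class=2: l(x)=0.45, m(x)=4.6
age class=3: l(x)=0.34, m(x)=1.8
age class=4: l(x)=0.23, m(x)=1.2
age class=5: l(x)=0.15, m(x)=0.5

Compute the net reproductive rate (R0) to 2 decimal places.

lx·mx by age: 0, 3.705, 2.07, 0.612, 0.276, 0.075
R0 = Σ lx·mx = 6.738 → 6.74

6.74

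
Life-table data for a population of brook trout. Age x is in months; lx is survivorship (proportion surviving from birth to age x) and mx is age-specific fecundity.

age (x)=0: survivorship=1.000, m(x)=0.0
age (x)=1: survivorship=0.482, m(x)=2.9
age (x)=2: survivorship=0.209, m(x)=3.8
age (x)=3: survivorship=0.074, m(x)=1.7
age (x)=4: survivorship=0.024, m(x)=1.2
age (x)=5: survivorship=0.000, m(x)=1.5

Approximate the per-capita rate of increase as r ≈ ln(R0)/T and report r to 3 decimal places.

0.575

R0 = Σ lx·mx = 0 + 1.3978 + 0.7942 + 0.1258 + 0.0288 + 0 = 2.3466
Σ x·lx·mx = 3.4788; T = 3.4788/2.3466 = 1.48249…
r ≈ ln(R0)/T = ln(2.3466)/1.48249… = 0.57536… → 0.575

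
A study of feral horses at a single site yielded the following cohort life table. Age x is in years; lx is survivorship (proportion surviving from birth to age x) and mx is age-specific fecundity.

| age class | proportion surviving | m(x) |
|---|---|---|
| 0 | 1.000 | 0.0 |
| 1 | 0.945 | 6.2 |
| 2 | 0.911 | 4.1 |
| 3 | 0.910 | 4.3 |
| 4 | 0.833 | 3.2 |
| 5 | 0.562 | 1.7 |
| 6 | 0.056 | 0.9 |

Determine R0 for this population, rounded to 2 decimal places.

lx·mx by age: 0, 5.859, 3.7351, 3.913, 2.6656, 0.9554, 0.0504
R0 = Σ lx·mx = 17.1785 → 17.18

17.18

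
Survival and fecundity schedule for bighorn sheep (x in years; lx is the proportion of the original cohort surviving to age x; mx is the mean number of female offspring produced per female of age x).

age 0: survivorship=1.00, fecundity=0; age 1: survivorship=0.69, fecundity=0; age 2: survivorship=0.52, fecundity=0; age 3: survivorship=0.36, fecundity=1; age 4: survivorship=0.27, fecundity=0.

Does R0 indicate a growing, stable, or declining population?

R0 = Σ lx·mx = 0 + 0 + 0 + 0.36 + 0 = 0.36
R0 < 1, so the population is declining.

declining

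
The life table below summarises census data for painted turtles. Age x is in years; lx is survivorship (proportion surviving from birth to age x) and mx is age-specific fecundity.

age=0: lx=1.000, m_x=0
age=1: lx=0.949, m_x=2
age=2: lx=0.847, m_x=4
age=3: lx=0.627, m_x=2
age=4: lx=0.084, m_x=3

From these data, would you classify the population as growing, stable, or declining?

growing

R0 = Σ lx·mx = 0 + 1.898 + 3.388 + 1.254 + 0.252 = 6.792
R0 > 1, so the population is growing.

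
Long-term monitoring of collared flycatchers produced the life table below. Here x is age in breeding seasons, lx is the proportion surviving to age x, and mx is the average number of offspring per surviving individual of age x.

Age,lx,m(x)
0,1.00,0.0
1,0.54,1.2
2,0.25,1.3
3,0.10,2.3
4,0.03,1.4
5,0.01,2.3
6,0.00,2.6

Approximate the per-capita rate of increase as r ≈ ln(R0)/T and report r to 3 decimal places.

R0 = Σ lx·mx = 0 + 0.648 + 0.325 + 0.23 + 0.042 + 0.023 + 0 = 1.268
Σ x·lx·mx = 2.271; T = 2.271/1.268 = 1.79101…
r ≈ ln(R0)/T = ln(1.268)/1.79101… = 0.13257… → 0.133

0.133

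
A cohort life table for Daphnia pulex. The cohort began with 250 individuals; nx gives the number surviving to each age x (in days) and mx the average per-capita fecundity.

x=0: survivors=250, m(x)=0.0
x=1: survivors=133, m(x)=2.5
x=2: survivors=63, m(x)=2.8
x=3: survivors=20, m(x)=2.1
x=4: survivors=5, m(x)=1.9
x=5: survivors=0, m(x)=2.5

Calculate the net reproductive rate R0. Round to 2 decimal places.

lx = nx/n0 = nx/250: 1, 0.532, 0.252, 0.08, 0.02, 0
lx·mx by age: 0, 1.33, 0.7056, 0.168, 0.038, 0
R0 = Σ lx·mx = 2.2416 → 2.24

2.24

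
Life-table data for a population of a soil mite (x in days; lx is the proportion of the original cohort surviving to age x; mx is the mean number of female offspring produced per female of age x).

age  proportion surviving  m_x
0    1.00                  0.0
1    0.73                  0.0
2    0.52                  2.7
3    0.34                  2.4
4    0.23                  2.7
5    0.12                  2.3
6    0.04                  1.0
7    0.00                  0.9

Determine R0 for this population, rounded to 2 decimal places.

lx·mx by age: 0, 0, 1.404, 0.816, 0.621, 0.276, 0.04, 0
R0 = Σ lx·mx = 3.157 → 3.16

3.16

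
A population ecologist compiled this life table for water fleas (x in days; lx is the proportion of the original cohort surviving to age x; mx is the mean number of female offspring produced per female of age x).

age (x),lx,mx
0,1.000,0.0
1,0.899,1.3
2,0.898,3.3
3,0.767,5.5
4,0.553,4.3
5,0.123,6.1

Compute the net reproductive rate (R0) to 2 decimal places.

lx·mx by age: 0, 1.1687, 2.9634, 4.2185, 2.3779, 0.7503
R0 = Σ lx·mx = 11.4788 → 11.48

11.48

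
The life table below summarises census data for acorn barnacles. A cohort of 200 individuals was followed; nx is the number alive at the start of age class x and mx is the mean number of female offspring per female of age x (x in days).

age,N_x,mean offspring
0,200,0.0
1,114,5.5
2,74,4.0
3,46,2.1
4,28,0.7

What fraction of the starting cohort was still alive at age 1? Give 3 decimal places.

l_1 = n_1/n_0 = 114/200 = 0.57 → 0.570

0.570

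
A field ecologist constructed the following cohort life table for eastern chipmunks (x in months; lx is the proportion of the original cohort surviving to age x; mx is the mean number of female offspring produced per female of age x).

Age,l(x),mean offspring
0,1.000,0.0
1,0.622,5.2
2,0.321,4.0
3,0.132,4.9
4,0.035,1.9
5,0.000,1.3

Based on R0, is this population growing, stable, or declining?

growing

R0 = Σ lx·mx = 0 + 3.2344 + 1.284 + 0.6468 + 0.0665 + 0 = 5.2317
R0 > 1, so the population is growing.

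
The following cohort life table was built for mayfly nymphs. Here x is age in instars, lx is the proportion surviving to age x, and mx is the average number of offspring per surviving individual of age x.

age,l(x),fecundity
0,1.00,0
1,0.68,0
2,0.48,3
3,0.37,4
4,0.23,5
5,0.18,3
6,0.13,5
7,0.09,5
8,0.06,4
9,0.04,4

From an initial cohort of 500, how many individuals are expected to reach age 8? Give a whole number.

30

Expected survivors = N0 · l_8 = 500 × 0.06 = 30 → 30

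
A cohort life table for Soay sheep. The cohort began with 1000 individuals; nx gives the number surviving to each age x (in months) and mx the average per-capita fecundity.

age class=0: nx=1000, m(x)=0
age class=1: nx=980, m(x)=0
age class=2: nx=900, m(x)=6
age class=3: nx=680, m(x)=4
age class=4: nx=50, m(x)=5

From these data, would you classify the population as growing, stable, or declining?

growing

lx = nx/n0 = nx/1000: 1, 0.98, 0.9, 0.68, 0.05
R0 = Σ lx·mx = 0 + 0 + 5.4 + 2.72 + 0.25 = 8.37
R0 > 1, so the population is growing.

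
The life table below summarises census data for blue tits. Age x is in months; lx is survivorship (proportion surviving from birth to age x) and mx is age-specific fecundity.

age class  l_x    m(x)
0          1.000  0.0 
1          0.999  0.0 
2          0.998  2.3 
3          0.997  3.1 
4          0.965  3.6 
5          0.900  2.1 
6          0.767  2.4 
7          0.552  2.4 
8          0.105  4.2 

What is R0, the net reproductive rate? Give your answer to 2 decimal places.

lx·mx by age: 0, 0, 2.2954, 3.0907, 3.474, 1.89, 1.8408, 1.3248, 0.441
R0 = Σ lx·mx = 14.3567 → 14.36

14.36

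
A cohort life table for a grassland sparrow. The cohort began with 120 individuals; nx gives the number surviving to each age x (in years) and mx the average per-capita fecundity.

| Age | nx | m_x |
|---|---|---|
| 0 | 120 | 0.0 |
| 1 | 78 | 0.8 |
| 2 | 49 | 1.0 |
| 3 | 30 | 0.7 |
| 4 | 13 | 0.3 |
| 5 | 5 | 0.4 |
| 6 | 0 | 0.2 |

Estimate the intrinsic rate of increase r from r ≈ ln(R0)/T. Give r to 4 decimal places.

0.0788

lx = nx/n0 = nx/120: 1, 0.65, 0.40833…, 0.25, 0.10833…, 0.04167…, 0
R0 = Σ lx·mx = 0 + 0.52 + 0.40833… + 0.175 + 0.0325… + 0.01667… + 0 = 1.1525…
Σ x·lx·mx = 2.075…; T = 2.075…/1.1525… = 1.80043…
r ≈ ln(R0)/T = ln(1.1525…)/1.80043… = 0.078833… → 0.0788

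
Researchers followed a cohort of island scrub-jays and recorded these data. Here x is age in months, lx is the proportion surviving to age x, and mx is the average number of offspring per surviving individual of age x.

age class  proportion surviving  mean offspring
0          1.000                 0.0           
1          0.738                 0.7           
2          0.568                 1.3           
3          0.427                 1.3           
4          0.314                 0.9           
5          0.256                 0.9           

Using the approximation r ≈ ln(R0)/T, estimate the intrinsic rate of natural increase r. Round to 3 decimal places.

R0 = Σ lx·mx = 0 + 0.5166 + 0.7384 + 0.5551 + 0.2826 + 0.2304 = 2.3231
Σ x·lx·mx = 5.9411; T = 5.9411/2.3231 = 2.5574…
r ≈ ln(R0)/T = ln(2.3231)/2.5574… = 0.32959… → 0.330

0.330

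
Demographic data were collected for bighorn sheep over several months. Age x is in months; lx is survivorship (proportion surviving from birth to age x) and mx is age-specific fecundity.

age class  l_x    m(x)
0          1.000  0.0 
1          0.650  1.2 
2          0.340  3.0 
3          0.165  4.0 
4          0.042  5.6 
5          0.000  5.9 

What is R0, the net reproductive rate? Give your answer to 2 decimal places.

lx·mx by age: 0, 0.78, 1.02, 0.66, 0.2352, 0
R0 = Σ lx·mx = 2.6952 → 2.70

2.70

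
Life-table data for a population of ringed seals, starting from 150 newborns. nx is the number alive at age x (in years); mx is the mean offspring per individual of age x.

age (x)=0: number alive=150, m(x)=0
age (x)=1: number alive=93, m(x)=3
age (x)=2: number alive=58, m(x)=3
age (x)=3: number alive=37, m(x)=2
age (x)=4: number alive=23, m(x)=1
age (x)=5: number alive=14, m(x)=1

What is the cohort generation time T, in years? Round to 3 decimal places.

1.793

lx = nx/n0 = nx/150: 1, 0.62, 0.38667…, 0.24667…, 0.15333…, 0.09333…
lx·mx: 0, 1.86, 1.16…, 0.493333…, 0.153333…, 0.093333… → R0 = 3.76…
x·lx·mx: 0, 1.86, 2.32…, 1.48…, 0.613333…, 0.466667… → Σ = 6.74…
T = 6.74… / 3.76… = 1.792553… → 1.793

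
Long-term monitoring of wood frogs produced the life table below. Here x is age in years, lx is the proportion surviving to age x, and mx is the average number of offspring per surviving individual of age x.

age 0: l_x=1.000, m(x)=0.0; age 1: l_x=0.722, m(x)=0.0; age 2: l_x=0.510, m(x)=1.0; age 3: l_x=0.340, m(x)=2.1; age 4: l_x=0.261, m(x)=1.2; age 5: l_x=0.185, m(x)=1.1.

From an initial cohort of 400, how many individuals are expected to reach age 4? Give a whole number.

104

Expected survivors = N0 · l_4 = 400 × 0.261 = 104.4 → 104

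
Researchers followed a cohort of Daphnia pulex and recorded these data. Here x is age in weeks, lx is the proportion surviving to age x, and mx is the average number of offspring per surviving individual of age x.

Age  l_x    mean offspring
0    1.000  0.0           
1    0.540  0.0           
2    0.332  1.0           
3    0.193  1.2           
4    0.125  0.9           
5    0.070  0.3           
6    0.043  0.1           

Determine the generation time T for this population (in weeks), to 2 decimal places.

lx·mx: 0, 0, 0.332, 0.2316, 0.1125, 0.021, 0.0043 → R0 = 0.7014
x·lx·mx: 0, 0, 0.664, 0.6948, 0.45, 0.105, 0.0258 → Σ = 1.9396
T = 1.9396 / 0.7014 = 2.765326… → 2.77

2.77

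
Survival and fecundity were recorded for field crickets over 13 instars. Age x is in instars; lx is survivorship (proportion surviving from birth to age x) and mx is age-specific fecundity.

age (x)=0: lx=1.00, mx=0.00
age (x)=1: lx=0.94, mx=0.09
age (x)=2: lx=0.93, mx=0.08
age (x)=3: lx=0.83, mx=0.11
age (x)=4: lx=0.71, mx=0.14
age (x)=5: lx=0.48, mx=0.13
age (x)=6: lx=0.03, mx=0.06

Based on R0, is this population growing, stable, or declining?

declining

R0 = Σ lx·mx = 0 + 0.0846 + 0.0744 + 0.0913 + 0.0994 + 0.0624 + 0.0018 = 0.4139
R0 < 1, so the population is declining.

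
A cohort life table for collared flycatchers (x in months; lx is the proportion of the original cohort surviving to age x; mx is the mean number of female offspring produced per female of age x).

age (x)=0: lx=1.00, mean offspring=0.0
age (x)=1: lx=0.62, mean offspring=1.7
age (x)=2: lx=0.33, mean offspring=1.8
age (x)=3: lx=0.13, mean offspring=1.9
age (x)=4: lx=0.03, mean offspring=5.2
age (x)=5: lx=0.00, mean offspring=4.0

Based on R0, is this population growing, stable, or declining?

growing

R0 = Σ lx·mx = 0 + 1.054 + 0.594 + 0.247 + 0.156 + 0 = 2.051
R0 > 1, so the population is growing.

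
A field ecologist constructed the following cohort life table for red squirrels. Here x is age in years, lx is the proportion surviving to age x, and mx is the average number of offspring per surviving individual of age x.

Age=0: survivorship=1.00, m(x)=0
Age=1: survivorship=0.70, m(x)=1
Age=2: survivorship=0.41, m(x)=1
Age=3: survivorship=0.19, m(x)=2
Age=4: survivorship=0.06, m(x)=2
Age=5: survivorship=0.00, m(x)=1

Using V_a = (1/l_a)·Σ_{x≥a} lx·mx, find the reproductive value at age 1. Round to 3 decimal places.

lx·mx for x ≥ 1: 0.7, 0.41, 0.38, 0.12, 0 → sum = 1.61
V_1 = 1.61 / l_1 = 1.61 / 0.7 = 2.3 → 2.300

2.300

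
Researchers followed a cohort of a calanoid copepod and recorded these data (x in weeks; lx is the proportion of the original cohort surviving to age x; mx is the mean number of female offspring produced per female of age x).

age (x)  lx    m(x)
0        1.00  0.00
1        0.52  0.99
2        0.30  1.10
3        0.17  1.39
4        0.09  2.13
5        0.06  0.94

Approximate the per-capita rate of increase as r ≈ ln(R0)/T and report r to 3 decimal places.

R0 = Σ lx·mx = 0 + 0.5148 + 0.33 + 0.2363 + 0.1917 + 0.0564 = 1.3292
Σ x·lx·mx = 2.9325; T = 2.9325/1.3292 = 2.20621…
r ≈ ln(R0)/T = ln(1.3292)/2.20621… = 0.12899… → 0.129

0.129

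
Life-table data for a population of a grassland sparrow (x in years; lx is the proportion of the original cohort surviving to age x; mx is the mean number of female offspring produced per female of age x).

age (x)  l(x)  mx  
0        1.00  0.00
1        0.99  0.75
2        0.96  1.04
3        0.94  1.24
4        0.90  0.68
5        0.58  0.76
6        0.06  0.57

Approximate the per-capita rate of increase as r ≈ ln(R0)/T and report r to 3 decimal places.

R0 = Σ lx·mx = 0 + 0.7425 + 0.9984 + 1.1656 + 0.612 + 0.4408 + 0.0342 = 3.9935
Σ x·lx·mx = 11.0933; T = 11.0933/3.9935 = 2.77784…
r ≈ ln(R0)/T = ln(3.9935)/2.77784… = 0.49847… → 0.498

0.498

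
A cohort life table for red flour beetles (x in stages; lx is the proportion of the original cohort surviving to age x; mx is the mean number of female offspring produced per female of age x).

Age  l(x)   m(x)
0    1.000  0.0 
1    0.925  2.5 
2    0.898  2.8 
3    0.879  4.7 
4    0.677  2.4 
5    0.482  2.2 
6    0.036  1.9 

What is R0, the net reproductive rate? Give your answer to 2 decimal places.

lx·mx by age: 0, 2.3125, 2.5144, 4.1313, 1.6248, 1.0604, 0.0684
R0 = Σ lx·mx = 11.7118 → 11.71

11.71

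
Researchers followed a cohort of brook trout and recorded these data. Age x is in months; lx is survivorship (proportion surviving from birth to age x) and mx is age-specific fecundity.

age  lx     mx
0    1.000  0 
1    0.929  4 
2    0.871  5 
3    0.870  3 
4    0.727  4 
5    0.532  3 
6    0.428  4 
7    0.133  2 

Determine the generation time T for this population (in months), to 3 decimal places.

3.030

lx·mx: 0, 3.716, 4.355, 2.61, 2.908, 1.596, 1.712, 0.266 → R0 = 17.163
x·lx·mx: 0, 3.716, 8.71, 7.83, 11.632, 7.98, 10.272, 1.862 → Σ = 52.002
T = 52.002 / 17.163 = 3.02989… → 3.030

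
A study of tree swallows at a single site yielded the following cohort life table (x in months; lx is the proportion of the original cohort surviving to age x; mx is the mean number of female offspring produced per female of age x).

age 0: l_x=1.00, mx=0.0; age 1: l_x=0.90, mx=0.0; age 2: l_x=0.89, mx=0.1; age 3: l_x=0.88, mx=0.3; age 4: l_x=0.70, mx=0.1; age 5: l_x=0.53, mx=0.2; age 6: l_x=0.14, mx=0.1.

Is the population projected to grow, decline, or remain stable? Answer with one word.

declining

R0 = Σ lx·mx = 0 + 0 + 0.089 + 0.264 + 0.07 + 0.106 + 0.014 = 0.543
R0 < 1, so the population is declining.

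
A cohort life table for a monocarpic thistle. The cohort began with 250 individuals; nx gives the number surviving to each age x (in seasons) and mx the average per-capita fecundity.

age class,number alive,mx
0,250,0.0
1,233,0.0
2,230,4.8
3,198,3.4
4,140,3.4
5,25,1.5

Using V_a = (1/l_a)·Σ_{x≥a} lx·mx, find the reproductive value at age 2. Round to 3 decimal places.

9.960

lx = nx/n0 = nx/250: 1, 0.932, 0.92, 0.792, 0.56, 0.1
lx·mx for x ≥ 2: 4.416, 2.6928, 1.904, 0.15 → sum = 9.1628
V_2 = 9.1628 / l_2 = 9.1628 / 0.92 = 9.959565… → 9.960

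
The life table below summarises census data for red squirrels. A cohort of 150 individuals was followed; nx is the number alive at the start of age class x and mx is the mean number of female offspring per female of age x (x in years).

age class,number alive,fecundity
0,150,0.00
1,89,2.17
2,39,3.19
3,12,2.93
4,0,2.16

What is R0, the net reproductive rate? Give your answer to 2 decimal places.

2.35

lx = nx/n0 = nx/150: 1, 0.59333…, 0.26, 0.08, 0
lx·mx by age: 0, 1.287533…, 0.8294, 0.2344, 0
R0 = Σ lx·mx = 2.351333… → 2.35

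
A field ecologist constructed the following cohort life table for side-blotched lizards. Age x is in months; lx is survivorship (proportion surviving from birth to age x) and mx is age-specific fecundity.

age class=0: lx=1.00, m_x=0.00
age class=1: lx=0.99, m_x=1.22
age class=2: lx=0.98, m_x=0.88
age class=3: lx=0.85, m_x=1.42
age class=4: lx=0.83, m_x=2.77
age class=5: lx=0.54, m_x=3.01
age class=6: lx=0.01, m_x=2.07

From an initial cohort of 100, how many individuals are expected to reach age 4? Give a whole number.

83

Expected survivors = N0 · l_4 = 100 × 0.83 = 83 → 83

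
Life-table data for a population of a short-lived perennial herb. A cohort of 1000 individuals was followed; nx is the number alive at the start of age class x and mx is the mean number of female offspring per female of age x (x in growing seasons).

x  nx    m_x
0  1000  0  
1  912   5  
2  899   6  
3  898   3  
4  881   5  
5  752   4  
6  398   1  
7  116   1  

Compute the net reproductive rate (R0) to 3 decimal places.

lx = nx/n0 = nx/1000: 1, 0.912, 0.899, 0.898, 0.881, 0.752, 0.398, 0.116
lx·mx by age: 0, 4.56, 5.394, 2.694, 4.405, 3.008, 0.398, 0.116
R0 = Σ lx·mx = 20.575 → 20.575

20.575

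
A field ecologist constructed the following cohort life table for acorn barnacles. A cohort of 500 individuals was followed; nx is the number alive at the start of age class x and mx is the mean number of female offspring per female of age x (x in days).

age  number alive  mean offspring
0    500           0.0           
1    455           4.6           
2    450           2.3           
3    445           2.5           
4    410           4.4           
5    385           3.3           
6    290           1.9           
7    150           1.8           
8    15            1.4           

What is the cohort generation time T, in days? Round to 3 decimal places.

3.241

lx = nx/n0 = nx/500: 1, 0.91, 0.9, 0.89, 0.82, 0.77, 0.58, 0.3, 0.03
lx·mx: 0, 4.186, 2.07, 2.225, 3.608, 2.541, 1.102, 0.54, 0.042 → R0 = 16.314
x·lx·mx: 0, 4.186, 4.14, 6.675, 14.432, 12.705, 6.612, 3.78, 0.336 → Σ = 52.866
T = 52.866 / 16.314 = 3.24053… → 3.241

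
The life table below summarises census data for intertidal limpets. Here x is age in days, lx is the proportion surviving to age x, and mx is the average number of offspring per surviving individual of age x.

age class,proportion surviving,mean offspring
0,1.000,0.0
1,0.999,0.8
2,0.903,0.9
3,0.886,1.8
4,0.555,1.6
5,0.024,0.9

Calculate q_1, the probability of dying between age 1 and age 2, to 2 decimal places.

0.10

q_1 = (l_1 − l_2) / l_1 = (0.999 − 0.903) / 0.999
     = 0.096 / 0.999 = 0.096096… → 0.10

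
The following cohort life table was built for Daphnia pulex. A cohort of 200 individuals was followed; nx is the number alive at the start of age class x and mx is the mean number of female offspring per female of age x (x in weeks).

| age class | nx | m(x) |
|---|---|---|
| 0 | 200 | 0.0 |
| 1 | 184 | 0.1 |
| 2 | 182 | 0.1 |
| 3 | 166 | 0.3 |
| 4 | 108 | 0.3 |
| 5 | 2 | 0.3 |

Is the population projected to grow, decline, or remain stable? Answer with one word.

declining

lx = nx/n0 = nx/200: 1, 0.92, 0.91, 0.83, 0.54, 0.01
R0 = Σ lx·mx = 0 + 0.092 + 0.091 + 0.249 + 0.162 + 0.003 = 0.597
R0 < 1, so the population is declining.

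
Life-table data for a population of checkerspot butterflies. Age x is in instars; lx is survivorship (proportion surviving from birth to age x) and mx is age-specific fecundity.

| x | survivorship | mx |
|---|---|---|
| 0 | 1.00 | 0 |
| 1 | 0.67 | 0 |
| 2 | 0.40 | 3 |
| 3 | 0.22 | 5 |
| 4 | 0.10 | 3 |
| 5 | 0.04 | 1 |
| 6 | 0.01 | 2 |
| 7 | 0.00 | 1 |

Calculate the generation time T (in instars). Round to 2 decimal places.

lx·mx: 0, 0, 1.2, 1.1, 0.3, 0.04, 0.02, 0 → R0 = 2.66
x·lx·mx: 0, 0, 2.4, 3.3, 1.2, 0.2, 0.12, 0 → Σ = 7.22
T = 7.22 / 2.66 = 2.714286… → 2.71

2.71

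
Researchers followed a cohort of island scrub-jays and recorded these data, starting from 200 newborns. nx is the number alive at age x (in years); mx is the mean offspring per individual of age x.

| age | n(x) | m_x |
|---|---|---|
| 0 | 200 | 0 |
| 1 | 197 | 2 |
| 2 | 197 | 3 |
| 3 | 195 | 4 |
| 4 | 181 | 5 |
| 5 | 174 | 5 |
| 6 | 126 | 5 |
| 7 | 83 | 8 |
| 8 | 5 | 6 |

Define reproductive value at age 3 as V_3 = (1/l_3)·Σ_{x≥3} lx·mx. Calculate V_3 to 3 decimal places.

19.892

lx = nx/n0 = nx/200: 1, 0.985, 0.985, 0.975, 0.905, 0.87, 0.63, 0.415, 0.025
lx·mx for x ≥ 3: 3.9, 4.525, 4.35, 3.15, 3.32, 0.15 → sum = 19.395
V_3 = 19.395 / l_3 = 19.395 / 0.975 = 19.892308… → 19.892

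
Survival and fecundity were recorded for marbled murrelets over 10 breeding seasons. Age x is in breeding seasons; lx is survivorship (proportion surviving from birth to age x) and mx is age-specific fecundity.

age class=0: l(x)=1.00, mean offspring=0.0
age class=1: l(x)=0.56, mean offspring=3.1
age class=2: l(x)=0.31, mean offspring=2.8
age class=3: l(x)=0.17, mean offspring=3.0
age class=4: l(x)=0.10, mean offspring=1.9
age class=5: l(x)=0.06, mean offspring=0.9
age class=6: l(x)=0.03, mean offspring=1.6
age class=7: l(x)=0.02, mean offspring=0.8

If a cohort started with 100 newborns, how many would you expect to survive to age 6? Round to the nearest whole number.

Expected survivors = N0 · l_6 = 100 × 0.03 = 3 → 3

3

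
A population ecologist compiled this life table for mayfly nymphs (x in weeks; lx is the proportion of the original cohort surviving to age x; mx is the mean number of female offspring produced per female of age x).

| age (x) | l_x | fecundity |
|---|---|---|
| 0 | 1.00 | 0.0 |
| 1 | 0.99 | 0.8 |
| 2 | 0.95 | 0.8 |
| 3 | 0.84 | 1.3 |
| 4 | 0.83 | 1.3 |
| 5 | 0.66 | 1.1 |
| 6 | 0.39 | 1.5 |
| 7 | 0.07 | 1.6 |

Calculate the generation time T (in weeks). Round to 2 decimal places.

3.46

lx·mx: 0, 0.792, 0.76, 1.092, 1.079, 0.726, 0.585, 0.112 → R0 = 5.146
x·lx·mx: 0, 0.792, 1.52, 3.276, 4.316, 3.63, 3.51, 0.784 → Σ = 17.828
T = 17.828 / 5.146 = 3.464438… → 3.46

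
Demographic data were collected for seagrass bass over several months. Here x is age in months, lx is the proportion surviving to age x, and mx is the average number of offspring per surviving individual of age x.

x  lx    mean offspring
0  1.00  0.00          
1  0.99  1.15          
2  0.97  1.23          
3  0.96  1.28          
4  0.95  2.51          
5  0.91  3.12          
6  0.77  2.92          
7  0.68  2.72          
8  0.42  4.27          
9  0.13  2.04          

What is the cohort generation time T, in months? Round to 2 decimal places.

4.96

lx·mx: 0, 1.1385, 1.1931, 1.2288, 2.3845, 2.8392, 2.2484, 1.8496, 1.7934, 0.2652 → R0 = 14.9407
x·lx·mx: 0, 1.1385, 2.3862, 3.6864, 9.538, 14.196, 13.4904, 12.9472, 14.3472, 2.3868 → Σ = 74.1167
T = 74.1167 / 14.9407 = 4.960725… → 4.96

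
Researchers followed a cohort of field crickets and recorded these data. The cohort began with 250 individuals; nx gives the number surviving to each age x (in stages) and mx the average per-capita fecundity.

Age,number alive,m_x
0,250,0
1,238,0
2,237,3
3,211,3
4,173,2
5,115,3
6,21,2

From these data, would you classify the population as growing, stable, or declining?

lx = nx/n0 = nx/250: 1, 0.952, 0.948, 0.844, 0.692, 0.46, 0.084
R0 = Σ lx·mx = 0 + 0 + 2.844 + 2.532 + 1.384 + 1.38 + 0.168 = 8.308
R0 > 1, so the population is growing.

growing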